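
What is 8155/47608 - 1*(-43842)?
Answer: 2087238091/47608 ≈ 43842.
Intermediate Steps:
8155/47608 - 1*(-43842) = 8155*(1/47608) + 43842 = 8155/47608 + 43842 = 2087238091/47608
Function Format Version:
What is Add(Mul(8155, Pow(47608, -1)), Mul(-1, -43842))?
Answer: Rational(2087238091, 47608) ≈ 43842.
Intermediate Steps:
Add(Mul(8155, Pow(47608, -1)), Mul(-1, -43842)) = Add(Mul(8155, Rational(1, 47608)), 43842) = Add(Rational(8155, 47608), 43842) = Rational(2087238091, 47608)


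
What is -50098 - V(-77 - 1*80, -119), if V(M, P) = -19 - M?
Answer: -50236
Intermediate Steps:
-50098 - V(-77 - 1*80, -119) = -50098 - (-19 - (-77 - 1*80)) = -50098 - (-19 - (-77 - 80)) = -50098 - (-19 - 1*(-157)) = -50098 - (-19 + 157) = -50098 - 1*138 = -50098 - 138 = -50236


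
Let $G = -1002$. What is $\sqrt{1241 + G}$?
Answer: $\sqrt{239} \approx 15.46$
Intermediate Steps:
$\sqrt{1241 + G} = \sqrt{1241 - 1002} = \sqrt{239}$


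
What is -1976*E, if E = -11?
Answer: 21736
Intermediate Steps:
-1976*E = -1976*(-11) = 21736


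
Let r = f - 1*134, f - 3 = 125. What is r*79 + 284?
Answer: -190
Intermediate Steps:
f = 128 (f = 3 + 125 = 128)
r = -6 (r = 128 - 1*134 = 128 - 134 = -6)
r*79 + 284 = -6*79 + 284 = -474 + 284 = -190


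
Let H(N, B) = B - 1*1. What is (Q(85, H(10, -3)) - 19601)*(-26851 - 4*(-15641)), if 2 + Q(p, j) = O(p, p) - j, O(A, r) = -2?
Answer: -700010513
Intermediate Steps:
H(N, B) = -1 + B (H(N, B) = B - 1 = -1 + B)
Q(p, j) = -4 - j (Q(p, j) = -2 + (-2 - j) = -4 - j)
(Q(85, H(10, -3)) - 19601)*(-26851 - 4*(-15641)) = ((-4 - (-1 - 3)) - 19601)*(-26851 - 4*(-15641)) = ((-4 - 1*(-4)) - 19601)*(-26851 + 62564) = ((-4 + 4) - 19601)*35713 = (0 - 19601)*35713 = -19601*35713 = -700010513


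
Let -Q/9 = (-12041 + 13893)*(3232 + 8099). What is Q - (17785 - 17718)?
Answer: -188865175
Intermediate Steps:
Q = -188865108 (Q = -9*(-12041 + 13893)*(3232 + 8099) = -16668*11331 = -9*20985012 = -188865108)
Q - (17785 - 17718) = -188865108 - (17785 - 17718) = -188865108 - 1*67 = -188865108 - 67 = -188865175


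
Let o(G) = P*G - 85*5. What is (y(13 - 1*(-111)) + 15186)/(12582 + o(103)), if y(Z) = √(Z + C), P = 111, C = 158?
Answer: 7593/11795 + √282/23590 ≈ 0.64446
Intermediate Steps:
y(Z) = √(158 + Z) (y(Z) = √(Z + 158) = √(158 + Z))
o(G) = -425 + 111*G (o(G) = 111*G - 85*5 = 111*G - 425 = -425 + 111*G)
(y(13 - 1*(-111)) + 15186)/(12582 + o(103)) = (√(158 + (13 - 1*(-111))) + 15186)/(12582 + (-425 + 111*103)) = (√(158 + (13 + 111)) + 15186)/(12582 + (-425 + 11433)) = (√(158 + 124) + 15186)/(12582 + 11008) = (√282 + 15186)/23590 = (15186 + √282)*(1/23590) = 7593/11795 + √282/23590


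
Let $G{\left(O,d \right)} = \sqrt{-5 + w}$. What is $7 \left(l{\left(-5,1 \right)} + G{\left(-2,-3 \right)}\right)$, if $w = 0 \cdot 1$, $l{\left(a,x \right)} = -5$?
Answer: $-35 + 7 i \sqrt{5} \approx -35.0 + 15.652 i$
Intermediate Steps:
$w = 0$
$G{\left(O,d \right)} = i \sqrt{5}$ ($G{\left(O,d \right)} = \sqrt{-5 + 0} = \sqrt{-5} = i \sqrt{5}$)
$7 \left(l{\left(-5,1 \right)} + G{\left(-2,-3 \right)}\right) = 7 \left(-5 + i \sqrt{5}\right) = -35 + 7 i \sqrt{5}$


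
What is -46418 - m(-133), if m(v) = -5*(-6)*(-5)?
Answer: -46268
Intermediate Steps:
m(v) = -150 (m(v) = 30*(-5) = -150)
-46418 - m(-133) = -46418 - 1*(-150) = -46418 + 150 = -46268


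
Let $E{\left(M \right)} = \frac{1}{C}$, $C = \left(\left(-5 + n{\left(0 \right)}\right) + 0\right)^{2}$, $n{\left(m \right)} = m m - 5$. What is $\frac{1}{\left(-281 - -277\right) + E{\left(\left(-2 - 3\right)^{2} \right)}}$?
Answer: $- \frac{100}{399} \approx -0.25063$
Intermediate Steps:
$n{\left(m \right)} = -5 + m^{2}$ ($n{\left(m \right)} = m^{2} - 5 = -5 + m^{2}$)
$C = 100$ ($C = \left(\left(-5 - \left(5 - 0^{2}\right)\right) + 0\right)^{2} = \left(\left(-5 + \left(-5 + 0\right)\right) + 0\right)^{2} = \left(\left(-5 - 5\right) + 0\right)^{2} = \left(-10 + 0\right)^{2} = \left(-10\right)^{2} = 100$)
$E{\left(M \right)} = \frac{1}{100}$
$\frac{1}{\left(-281 - -277\right) + E{\left(\left(-2 - 3\right)^{2} \right)}} = \frac{1}{\left(-281 - -277\right) + \frac{1}{100}} = \frac{1}{\left(-281 + 277\right) + \frac{1}{100}} = \frac{1}{-4 + \frac{1}{100}} = \frac{1}{- \frac{399}{100}} = - \frac{100}{399}$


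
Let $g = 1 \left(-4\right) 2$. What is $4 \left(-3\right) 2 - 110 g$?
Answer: $856$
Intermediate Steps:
$g = -8$ ($g = \left(-4\right) 2 = -8$)
$4 \left(-3\right) 2 - 110 g = 4 \left(-3\right) 2 - -880 = \left(-12\right) 2 + 880 = -24 + 880 = 856$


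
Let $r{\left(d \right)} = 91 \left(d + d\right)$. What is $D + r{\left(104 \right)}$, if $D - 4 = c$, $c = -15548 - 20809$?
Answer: $-17425$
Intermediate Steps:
$c = -36357$ ($c = -15548 - 20809 = -36357$)
$D = -36353$ ($D = 4 - 36357 = -36353$)
$r{\left(d \right)} = 182 d$ ($r{\left(d \right)} = 91 \cdot 2 d = 182 d$)
$D + r{\left(104 \right)} = -36353 + 182 \cdot 104 = -36353 + 18928 = -17425$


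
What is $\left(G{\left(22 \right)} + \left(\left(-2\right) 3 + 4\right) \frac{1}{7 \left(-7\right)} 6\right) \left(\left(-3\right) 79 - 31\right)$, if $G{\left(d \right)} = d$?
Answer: $- \frac{292120}{49} \approx -5961.6$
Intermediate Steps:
$\left(G{\left(22 \right)} + \left(\left(-2\right) 3 + 4\right) \frac{1}{7 \left(-7\right)} 6\right) \left(\left(-3\right) 79 - 31\right) = \left(22 + \left(\left(-2\right) 3 + 4\right) \frac{1}{7 \left(-7\right)} 6\right) \left(\left(-3\right) 79 - 31\right) = \left(22 + \left(-6 + 4\right) \frac{1}{7} \left(- \frac{1}{7}\right) 6\right) \left(-237 - 31\right) = \left(22 + \left(-2\right) \left(- \frac{1}{49}\right) 6\right) \left(-268\right) = \left(22 + \frac{2}{49} \cdot 6\right) \left(-268\right) = \left(22 + \frac{12}{49}\right) \left(-268\right) = \frac{1090}{49} \left(-268\right) = - \frac{292120}{49}$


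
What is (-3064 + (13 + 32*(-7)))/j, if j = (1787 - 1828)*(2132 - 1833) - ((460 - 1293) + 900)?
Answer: 3275/12326 ≈ 0.26570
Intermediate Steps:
j = -12326 (j = -41*299 - (-833 + 900) = -12259 - 1*67 = -12259 - 67 = -12326)
(-3064 + (13 + 32*(-7)))/j = (-3064 + (13 + 32*(-7)))/(-12326) = (-3064 + (13 - 224))*(-1/12326) = (-3064 - 211)*(-1/12326) = -3275*(-1/12326) = 3275/12326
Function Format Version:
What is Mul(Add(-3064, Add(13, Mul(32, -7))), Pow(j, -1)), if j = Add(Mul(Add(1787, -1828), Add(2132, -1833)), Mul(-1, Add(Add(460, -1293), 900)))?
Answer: Rational(3275, 12326) ≈ 0.26570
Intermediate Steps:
j = -12326 (j = Add(Mul(-41, 299), Mul(-1, Add(-833, 900))) = Add(-12259, Mul(-1, 67)) = Add(-12259, -67) = -12326)
Mul(Add(-3064, Add(13, Mul(32, -7))), Pow(j, -1)) = Mul(Add(-3064, Add(13, Mul(32, -7))), Pow(-12326, -1)) = Mul(Add(-3064, Add(13, -224)), Rational(-1, 12326)) = Mul(Add(-3064, -211), Rational(-1, 12326)) = Mul(-3275, Rational(-1, 12326)) = Rational(3275, 12326)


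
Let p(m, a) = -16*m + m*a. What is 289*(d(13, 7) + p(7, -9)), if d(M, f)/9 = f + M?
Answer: 1445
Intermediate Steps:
d(M, f) = 9*M + 9*f (d(M, f) = 9*(f + M) = 9*(M + f) = 9*M + 9*f)
p(m, a) = -16*m + a*m
289*(d(13, 7) + p(7, -9)) = 289*((9*13 + 9*7) + 7*(-16 - 9)) = 289*((117 + 63) + 7*(-25)) = 289*(180 - 175) = 289*5 = 1445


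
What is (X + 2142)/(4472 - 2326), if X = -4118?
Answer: -988/1073 ≈ -0.92078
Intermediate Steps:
(X + 2142)/(4472 - 2326) = (-4118 + 2142)/(4472 - 2326) = -1976/2146 = -1976*1/2146 = -988/1073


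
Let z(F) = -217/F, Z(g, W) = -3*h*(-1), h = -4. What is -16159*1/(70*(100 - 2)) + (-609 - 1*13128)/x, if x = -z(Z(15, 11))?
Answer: 161046191/212660 ≈ 757.29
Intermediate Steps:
Z(g, W) = -12 (Z(g, W) = -3*(-4)*(-1) = 12*(-1) = -12)
x = -217/12 (x = -(-217)/(-12) = -(-217)*(-1)/12 = -1*217/12 = -217/12 ≈ -18.083)
-16159*1/(70*(100 - 2)) + (-609 - 1*13128)/x = -16159*1/(70*(100 - 2)) + (-609 - 1*13128)/(-217/12) = -16159/(98*70) + (-609 - 13128)*(-12/217) = -16159/6860 - 13737*(-12/217) = -16159*1/6860 + 164844/217 = -16159/6860 + 164844/217 = 161046191/212660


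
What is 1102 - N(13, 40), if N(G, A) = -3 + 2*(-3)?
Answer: 1111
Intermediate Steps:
N(G, A) = -9 (N(G, A) = -3 - 6 = -9)
1102 - N(13, 40) = 1102 - 1*(-9) = 1102 + 9 = 1111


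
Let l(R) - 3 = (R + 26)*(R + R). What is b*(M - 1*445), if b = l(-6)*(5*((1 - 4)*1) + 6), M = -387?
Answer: -1774656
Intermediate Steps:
l(R) = 3 + 2*R*(26 + R) (l(R) = 3 + (R + 26)*(R + R) = 3 + (26 + R)*(2*R) = 3 + 2*R*(26 + R))
b = 2133 (b = (3 + 2*(-6)² + 52*(-6))*(5*((1 - 4)*1) + 6) = (3 + 2*36 - 312)*(5*(-3*1) + 6) = (3 + 72 - 312)*(5*(-3) + 6) = -237*(-15 + 6) = -237*(-9) = 2133)
b*(M - 1*445) = 2133*(-387 - 1*445) = 2133*(-387 - 445) = 2133*(-832) = -1774656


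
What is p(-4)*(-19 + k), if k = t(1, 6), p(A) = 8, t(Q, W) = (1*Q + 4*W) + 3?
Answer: 72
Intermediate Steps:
t(Q, W) = 3 + Q + 4*W (t(Q, W) = (Q + 4*W) + 3 = 3 + Q + 4*W)
k = 28 (k = 3 + 1 + 4*6 = 3 + 1 + 24 = 28)
p(-4)*(-19 + k) = 8*(-19 + 28) = 8*9 = 72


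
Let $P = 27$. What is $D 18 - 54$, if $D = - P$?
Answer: $-540$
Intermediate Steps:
$D = -27$ ($D = \left(-1\right) 27 = -27$)
$D 18 - 54 = \left(-27\right) 18 - 54 = -486 - 54 = -540$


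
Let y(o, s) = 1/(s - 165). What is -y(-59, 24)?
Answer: 1/141 ≈ 0.0070922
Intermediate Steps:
y(o, s) = 1/(-165 + s)
-y(-59, 24) = -1/(-165 + 24) = -1/(-141) = -1*(-1/141) = 1/141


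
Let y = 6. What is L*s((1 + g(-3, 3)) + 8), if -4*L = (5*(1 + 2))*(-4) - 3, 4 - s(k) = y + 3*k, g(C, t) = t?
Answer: -1197/2 ≈ -598.50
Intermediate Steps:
s(k) = -2 - 3*k (s(k) = 4 - (6 + 3*k) = 4 + (-6 - 3*k) = -2 - 3*k)
L = 63/4 (L = -((5*(1 + 2))*(-4) - 3)/4 = -((5*3)*(-4) - 3)/4 = -(15*(-4) - 3)/4 = -(-60 - 3)/4 = -¼*(-63) = 63/4 ≈ 15.750)
L*s((1 + g(-3, 3)) + 8) = 63*(-2 - 3*((1 + 3) + 8))/4 = 63*(-2 - 3*(4 + 8))/4 = 63*(-2 - 3*12)/4 = 63*(-2 - 36)/4 = (63/4)*(-38) = -1197/2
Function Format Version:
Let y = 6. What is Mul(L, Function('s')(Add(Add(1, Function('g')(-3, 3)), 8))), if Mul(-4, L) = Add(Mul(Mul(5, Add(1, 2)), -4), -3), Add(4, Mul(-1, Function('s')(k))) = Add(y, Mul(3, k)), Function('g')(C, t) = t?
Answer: Rational(-1197, 2) ≈ -598.50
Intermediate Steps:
Function('s')(k) = Add(-2, Mul(-3, k)) (Function('s')(k) = Add(4, Mul(-1, Add(6, Mul(3, k)))) = Add(4, Add(-6, Mul(-3, k))) = Add(-2, Mul(-3, k)))
L = Rational(63, 4) (L = Mul(Rational(-1, 4), Add(Mul(Mul(5, Add(1, 2)), -4), -3)) = Mul(Rational(-1, 4), Add(Mul(Mul(5, 3), -4), -3)) = Mul(Rational(-1, 4), Add(Mul(15, -4), -3)) = Mul(Rational(-1, 4), Add(-60, -3)) = Mul(Rational(-1, 4), -63) = Rational(63, 4) ≈ 15.750)
Mul(L, Function('s')(Add(Add(1, Function('g')(-3, 3)), 8))) = Mul(Rational(63, 4), Add(-2, Mul(-3, Add(Add(1, 3), 8)))) = Mul(Rational(63, 4), Add(-2, Mul(-3, Add(4, 8)))) = Mul(Rational(63, 4), Add(-2, Mul(-3, 12))) = Mul(Rational(63, 4), Add(-2, -36)) = Mul(Rational(63, 4), -38) = Rational(-1197, 2)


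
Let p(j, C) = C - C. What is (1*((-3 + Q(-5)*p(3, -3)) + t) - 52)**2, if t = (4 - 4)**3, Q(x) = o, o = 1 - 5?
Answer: 3025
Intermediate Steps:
o = -4
p(j, C) = 0
Q(x) = -4
t = 0 (t = 0**3 = 0)
(1*((-3 + Q(-5)*p(3, -3)) + t) - 52)**2 = (1*((-3 - 4*0) + 0) - 52)**2 = (1*((-3 + 0) + 0) - 52)**2 = (1*(-3 + 0) - 52)**2 = (1*(-3) - 52)**2 = (-3 - 52)**2 = (-55)**2 = 3025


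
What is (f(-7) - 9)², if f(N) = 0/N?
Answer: 81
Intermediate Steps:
f(N) = 0
(f(-7) - 9)² = (0 - 9)² = (-9)² = 81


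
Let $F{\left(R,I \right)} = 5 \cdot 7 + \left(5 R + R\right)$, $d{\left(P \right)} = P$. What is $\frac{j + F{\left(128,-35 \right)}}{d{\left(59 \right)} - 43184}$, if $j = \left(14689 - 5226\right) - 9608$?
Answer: $- \frac{658}{43125} \approx -0.015258$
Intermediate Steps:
$j = -145$ ($j = 9463 - 9608 = -145$)
$F{\left(R,I \right)} = 35 + 6 R$
$\frac{j + F{\left(128,-35 \right)}}{d{\left(59 \right)} - 43184} = \frac{-145 + \left(35 + 6 \cdot 128\right)}{59 - 43184} = \frac{-145 + \left(35 + 768\right)}{-43125} = \left(-145 + 803\right) \left(- \frac{1}{43125}\right) = 658 \left(- \frac{1}{43125}\right) = - \frac{658}{43125}$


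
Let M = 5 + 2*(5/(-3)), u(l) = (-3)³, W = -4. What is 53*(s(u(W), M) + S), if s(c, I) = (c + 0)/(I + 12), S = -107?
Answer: -236804/41 ≈ -5775.7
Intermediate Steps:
u(l) = -27
M = 5/3 (M = 5 + 2*(5*(-⅓)) = 5 + 2*(-5/3) = 5 - 10/3 = 5/3 ≈ 1.6667)
s(c, I) = c/(12 + I)
53*(s(u(W), M) + S) = 53*(-27/(12 + 5/3) - 107) = 53*(-27/41/3 - 107) = 53*(-27*3/41 - 107) = 53*(-81/41 - 107) = 53*(-4468/41) = -236804/41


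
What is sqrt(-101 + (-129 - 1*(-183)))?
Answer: I*sqrt(47) ≈ 6.8557*I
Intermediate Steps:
sqrt(-101 + (-129 - 1*(-183))) = sqrt(-101 + (-129 + 183)) = sqrt(-101 + 54) = sqrt(-47) = I*sqrt(47)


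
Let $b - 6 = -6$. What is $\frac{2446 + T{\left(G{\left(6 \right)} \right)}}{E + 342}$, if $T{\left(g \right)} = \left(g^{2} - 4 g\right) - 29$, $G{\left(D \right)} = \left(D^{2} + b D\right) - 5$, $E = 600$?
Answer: $\frac{1627}{471} \approx 3.4544$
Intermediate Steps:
$b = 0$ ($b = 6 - 6 = 0$)
$G{\left(D \right)} = -5 + D^{2}$ ($G{\left(D \right)} = \left(D^{2} + 0 D\right) - 5 = \left(D^{2} + 0\right) - 5 = D^{2} - 5 = -5 + D^{2}$)
$T{\left(g \right)} = -29 + g^{2} - 4 g$
$\frac{2446 + T{\left(G{\left(6 \right)} \right)}}{E + 342} = \frac{2446 - \left(29 - \left(-5 + 6^{2}\right)^{2} + 4 \left(-5 + 6^{2}\right)\right)}{600 + 342} = \frac{2446 - \left(29 - \left(-5 + 36\right)^{2} + 4 \left(-5 + 36\right)\right)}{942} = \left(2446 - \left(153 - 961\right)\right) \frac{1}{942} = \left(2446 - -808\right) \frac{1}{942} = \left(2446 + 808\right) \frac{1}{942} = 3254 \cdot \frac{1}{942} = \frac{1627}{471}$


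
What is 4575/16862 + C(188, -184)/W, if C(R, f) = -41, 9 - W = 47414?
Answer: 217569217/799343110 ≈ 0.27218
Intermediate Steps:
W = -47405 (W = 9 - 1*47414 = 9 - 47414 = -47405)
4575/16862 + C(188, -184)/W = 4575/16862 - 41/(-47405) = 4575*(1/16862) - 41*(-1/47405) = 4575/16862 + 41/47405 = 217569217/799343110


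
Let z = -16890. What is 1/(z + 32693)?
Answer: 1/15803 ≈ 6.3279e-5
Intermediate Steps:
1/(z + 32693) = 1/(-16890 + 32693) = 1/15803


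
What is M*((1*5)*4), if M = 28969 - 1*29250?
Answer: -5620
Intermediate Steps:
M = -281 (M = 28969 - 29250 = -281)
M*((1*5)*4) = -281*1*5*4 = -1405*4 = -281*20 = -5620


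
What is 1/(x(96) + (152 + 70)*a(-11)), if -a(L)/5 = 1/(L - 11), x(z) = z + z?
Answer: 11/2667 ≈ 0.0041245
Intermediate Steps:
x(z) = 2*z
a(L) = -5/(-11 + L) (a(L) = -5/(L - 11) = -5/(-11 + L))
1/(x(96) + (152 + 70)*a(-11)) = 1/(2*96 + (152 + 70)*(-5/(-11 - 11))) = 1/(192 + 222*(-5/(-22))) = 1/(192 + 222*(-5*(-1/22))) = 1/(192 + 222*(5/22)) = 1/(192 + 555/11) = 1/(2667/11) = 11/2667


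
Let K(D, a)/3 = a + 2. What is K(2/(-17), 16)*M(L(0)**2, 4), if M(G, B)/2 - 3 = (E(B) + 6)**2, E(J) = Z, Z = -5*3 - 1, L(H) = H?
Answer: 11124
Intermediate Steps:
K(D, a) = 6 + 3*a (K(D, a) = 3*(a + 2) = 3*(2 + a) = 6 + 3*a)
Z = -16 (Z = -15 - 1 = -16)
E(J) = -16
M(G, B) = 206 (M(G, B) = 6 + 2*(-16 + 6)**2 = 6 + 2*(-10)**2 = 6 + 2*100 = 6 + 200 = 206)
K(2/(-17), 16)*M(L(0)**2, 4) = (6 + 3*16)*206 = (6 + 48)*206 = 54*206 = 11124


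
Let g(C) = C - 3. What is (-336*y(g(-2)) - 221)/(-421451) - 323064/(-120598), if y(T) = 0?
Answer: 68091149011/25413073849 ≈ 2.6794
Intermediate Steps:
g(C) = -3 + C
(-336*y(g(-2)) - 221)/(-421451) - 323064/(-120598) = (-336*0 - 221)/(-421451) - 323064/(-120598) = (0 - 221)*(-1/421451) - 323064*(-1/120598) = -221*(-1/421451) + 161532/60299 = 221/421451 + 161532/60299 = 68091149011/25413073849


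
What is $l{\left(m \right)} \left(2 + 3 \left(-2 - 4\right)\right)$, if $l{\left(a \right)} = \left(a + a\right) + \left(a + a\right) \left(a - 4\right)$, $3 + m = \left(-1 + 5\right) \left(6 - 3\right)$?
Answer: $-1728$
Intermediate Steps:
$m = 9$ ($m = -3 + \left(-1 + 5\right) \left(6 - 3\right) = -3 + 4 \cdot 3 = -3 + 12 = 9$)
$l{\left(a \right)} = 2 a + 2 a \left(-4 + a\right)$
$l{\left(m \right)} \left(2 + 3 \left(-2 - 4\right)\right) = 2 \cdot 9 \left(-3 + 9\right) \left(2 + 3 \left(-2 - 4\right)\right) = 2 \cdot 9 \cdot 6 \left(2 + 3 \left(-2 - 4\right)\right) = 108 \left(2 + 3 \left(-6\right)\right) = 108 \left(2 - 18\right) = 108 \left(-16\right) = -1728$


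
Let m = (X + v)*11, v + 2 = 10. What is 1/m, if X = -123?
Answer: -1/1265 ≈ -0.00079051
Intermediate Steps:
v = 8 (v = -2 + 10 = 8)
m = -1265 (m = (-123 + 8)*11 = -115*11 = -1265)
1/m = 1/(-1265) = -1/1265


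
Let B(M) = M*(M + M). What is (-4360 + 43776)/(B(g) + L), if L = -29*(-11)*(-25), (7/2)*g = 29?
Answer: -1931384/384047 ≈ -5.0290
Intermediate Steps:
g = 58/7 (g = (2/7)*29 = 58/7 ≈ 8.2857)
B(M) = 2*M**2 (B(M) = M*(2*M) = 2*M**2)
L = -7975 (L = 319*(-25) = -7975)
(-4360 + 43776)/(B(g) + L) = (-4360 + 43776)/(2*(58/7)**2 - 7975) = 39416/(2*(3364/49) - 7975) = 39416/(6728/49 - 7975) = 39416/(-384047/49) = 39416*(-49/384047) = -1931384/384047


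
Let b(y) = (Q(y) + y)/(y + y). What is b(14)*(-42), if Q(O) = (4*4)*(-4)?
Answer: 75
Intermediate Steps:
Q(O) = -64 (Q(O) = 16*(-4) = -64)
b(y) = (-64 + y)/(2*y) (b(y) = (-64 + y)/(y + y) = (-64 + y)/((2*y)) = (-64 + y)*(1/(2*y)) = (-64 + y)/(2*y))
b(14)*(-42) = ((½)*(-64 + 14)/14)*(-42) = ((½)*(1/14)*(-50))*(-42) = -25/14*(-42) = 75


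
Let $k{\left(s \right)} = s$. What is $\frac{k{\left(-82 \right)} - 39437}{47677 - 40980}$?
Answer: $- \frac{39519}{6697} \approx -5.901$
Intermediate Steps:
$\frac{k{\left(-82 \right)} - 39437}{47677 - 40980} = \frac{-82 - 39437}{47677 - 40980} = \frac{-82 - 39437}{6697} = \left(-39519\right) \frac{1}{6697} = - \frac{39519}{6697}$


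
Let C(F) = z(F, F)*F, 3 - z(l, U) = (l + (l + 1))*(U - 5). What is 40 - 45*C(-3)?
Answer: -4955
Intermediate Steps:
z(l, U) = 3 - (1 + 2*l)*(-5 + U) (z(l, U) = 3 - (l + (l + 1))*(U - 5) = 3 - (l + (1 + l))*(-5 + U) = 3 - (1 + 2*l)*(-5 + U))
C(F) = F*(8 - 2*F² + 9*F) (C(F) = (8 - F + 10*F - 2*F*F)*F = (8 - F + 10*F - 2*F²)*F = (8 - 2*F² + 9*F)*F = F*(8 - 2*F² + 9*F))
40 - 45*C(-3) = 40 - (-135)*(8 - 2*(-3)² + 9*(-3)) = 40 - (-135)*(8 - 2*9 - 27) = 40 - (-135)*(8 - 18 - 27) = 40 - (-135)*(-37) = 40 - 45*111 = 40 - 4995 = -4955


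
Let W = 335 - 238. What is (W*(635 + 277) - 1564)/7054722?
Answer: 43450/3527361 ≈ 0.012318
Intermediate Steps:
W = 97
(W*(635 + 277) - 1564)/7054722 = (97*(635 + 277) - 1564)/7054722 = (97*912 - 1564)*(1/7054722) = (88464 - 1564)*(1/7054722) = 86900*(1/7054722) = 43450/3527361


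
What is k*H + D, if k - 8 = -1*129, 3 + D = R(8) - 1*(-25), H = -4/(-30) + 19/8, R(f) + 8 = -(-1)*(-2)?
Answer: -34981/120 ≈ -291.51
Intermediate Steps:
R(f) = -10 (R(f) = -8 - (-1)*(-2) = -8 - 1*2 = -8 - 2 = -10)
H = 301/120 (H = -4*(-1/30) + 19*(⅛) = 2/15 + 19/8 = 301/120 ≈ 2.5083)
D = 12 (D = -3 + (-10 - 1*(-25)) = -3 + (-10 + 25) = -3 + 15 = 12)
k = -121 (k = 8 - 1*129 = 8 - 129 = -121)
k*H + D = -121*301/120 + 12 = -36421/120 + 12 = -34981/120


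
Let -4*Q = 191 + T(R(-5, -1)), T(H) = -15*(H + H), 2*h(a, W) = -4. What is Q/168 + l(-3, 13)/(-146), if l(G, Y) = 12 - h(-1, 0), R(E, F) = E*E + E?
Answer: 25153/49056 ≈ 0.51274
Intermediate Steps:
h(a, W) = -2 (h(a, W) = (½)*(-4) = -2)
R(E, F) = E + E² (R(E, F) = E² + E = E + E²)
T(H) = -30*H
l(G, Y) = 14 (l(G, Y) = 12 - 1*(-2) = 12 + 2 = 14)
Q = 409/4 (Q = -(191 - (-150)*(1 - 5))/4 = -(191 - (-150)*(-4))/4 = -(191 - 30*20)/4 = -(191 - 600)/4 = -¼*(-409) = 409/4 ≈ 102.25)
Q/168 + l(-3, 13)/(-146) = (409/4)/168 + 14/(-146) = (409/4)*(1/168) + 14*(-1/146) = 409/672 - 7/73 = 25153/49056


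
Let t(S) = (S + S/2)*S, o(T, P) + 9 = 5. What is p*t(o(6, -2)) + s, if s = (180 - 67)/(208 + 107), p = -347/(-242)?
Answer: 1325333/38115 ≈ 34.772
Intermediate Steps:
o(T, P) = -4 (o(T, P) = -9 + 5 = -4)
p = 347/242 (p = -347*(-1/242) = 347/242 ≈ 1.4339)
t(S) = 3*S²/2 (t(S) = (S + S*(½))*S = (S + S/2)*S = (3*S/2)*S = 3*S²/2)
s = 113/315 ≈ 0.35873
p*t(o(6, -2)) + s = 347*((3/2)*(-4)²)/242 + 113/315 = 347*((3/2)*16)/242 + 113/315 = (347/242)*24 + 113/315 = 4164/121 + 113/315 = 1325333/38115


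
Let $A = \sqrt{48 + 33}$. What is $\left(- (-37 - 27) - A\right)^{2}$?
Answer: $3025$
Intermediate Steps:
$A = 9$ ($A = \sqrt{81} = 9$)
$\left(- (-37 - 27) - A\right)^{2} = \left(- (-37 - 27) - 9\right)^{2} = \left(\left(-1\right) \left(-64\right) - 9\right)^{2} = \left(64 - 9\right)^{2} = 55^{2} = 3025$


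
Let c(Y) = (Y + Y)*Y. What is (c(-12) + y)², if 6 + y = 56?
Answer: 114244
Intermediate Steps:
y = 50 (y = -6 + 56 = 50)
c(Y) = 2*Y² (c(Y) = (2*Y)*Y = 2*Y²)
(c(-12) + y)² = (2*(-12)² + 50)² = (2*144 + 50)² = (288 + 50)² = 338² = 114244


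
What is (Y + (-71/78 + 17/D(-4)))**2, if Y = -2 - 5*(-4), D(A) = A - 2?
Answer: 309136/1521 ≈ 203.25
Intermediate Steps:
D(A) = -2 + A
Y = 18 (Y = -2 + 20 = 18)
(Y + (-71/78 + 17/D(-4)))**2 = (18 + (-71/78 + 17/(-2 - 4)))**2 = (18 + (-71*1/78 + 17/(-6)))**2 = (18 + (-71/78 + 17*(-1/6)))**2 = (18 + (-71/78 - 17/6))**2 = (18 - 146/39)**2 = (556/39)**2 = 309136/1521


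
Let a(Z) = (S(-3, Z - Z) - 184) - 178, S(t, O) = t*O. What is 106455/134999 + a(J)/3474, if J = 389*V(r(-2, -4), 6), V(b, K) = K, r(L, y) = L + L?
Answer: 160477516/234493263 ≈ 0.68436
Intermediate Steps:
r(L, y) = 2*L
S(t, O) = O*t
J = 2334 (J = 389*6 = 2334)
a(Z) = -362 (a(Z) = ((Z - Z)*(-3) - 184) - 178 = (0*(-3) - 184) - 178 = (0 - 184) - 178 = -184 - 178 = -362)
106455/134999 + a(J)/3474 = 106455/134999 - 362/3474 = 106455*(1/134999) - 362*1/3474 = 106455/134999 - 181/1737 = 160477516/234493263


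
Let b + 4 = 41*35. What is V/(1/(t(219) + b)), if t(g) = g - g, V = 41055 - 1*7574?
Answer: 47911311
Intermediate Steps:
b = 1431 (b = -4 + 41*35 = -4 + 1435 = 1431)
V = 33481 (V = 41055 - 7574 = 33481)
t(g) = 0
V/(1/(t(219) + b)) = 33481/(1/(0 + 1431)) = 33481/(1/1431) = 33481*1431 = 47911311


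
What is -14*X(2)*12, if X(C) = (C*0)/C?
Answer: 0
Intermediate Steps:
X(C) = 0 (X(C) = 0/C = 0)
-14*X(2)*12 = -14*0*12 = 0*12 = 0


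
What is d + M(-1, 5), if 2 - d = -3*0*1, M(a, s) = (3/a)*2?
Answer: -4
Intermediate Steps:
M(a, s) = 6/a
d = 2 (d = 2 - (-3*0) = 2 - 0 = 2 - 1*0 = 2 + 0 = 2)
d + M(-1, 5) = 2 + 6/(-1) = 2 + 6*(-1) = 2 - 6 = -4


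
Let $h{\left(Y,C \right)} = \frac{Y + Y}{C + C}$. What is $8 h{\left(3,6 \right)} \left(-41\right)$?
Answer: $-164$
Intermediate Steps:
$h{\left(Y,C \right)} = \frac{Y}{C}$ ($h{\left(Y,C \right)} = \frac{2 Y}{2 C} = 2 Y \frac{1}{2 C} = \frac{Y}{C}$)
$8 h{\left(3,6 \right)} \left(-41\right) = 8 \cdot \frac{3}{6} \left(-41\right) = 8 \cdot 3 \cdot \frac{1}{6} \left(-41\right) = 8 \cdot \frac{1}{2} \left(-41\right) = 4 \left(-41\right) = -164$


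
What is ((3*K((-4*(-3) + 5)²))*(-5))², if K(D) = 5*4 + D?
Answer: 21483225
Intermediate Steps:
K(D) = 20 + D
((3*K((-4*(-3) + 5)²))*(-5))² = ((3*(20 + (-4*(-3) + 5)²))*(-5))² = ((3*(20 + (12 + 5)²))*(-5))² = ((3*(20 + 17²))*(-5))² = ((3*(20 + 289))*(-5))² = ((3*309)*(-5))² = (927*(-5))² = (-4635)² = 21483225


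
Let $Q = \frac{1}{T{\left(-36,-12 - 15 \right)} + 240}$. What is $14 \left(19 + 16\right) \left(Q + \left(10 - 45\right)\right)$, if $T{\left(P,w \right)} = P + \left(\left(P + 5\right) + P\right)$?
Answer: $- \frac{2349060}{137} \approx -17146.0$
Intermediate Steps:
$T{\left(P,w \right)} = 5 + 3 P$ ($T{\left(P,w \right)} = P + \left(\left(5 + P\right) + P\right) = P + \left(5 + 2 P\right) = 5 + 3 P$)
$Q = \frac{1}{137}$ ($Q = \frac{1}{\left(5 + 3 \left(-36\right)\right) + 240} = \frac{1}{\left(5 - 108\right) + 240} = \frac{1}{-103 + 240} = \frac{1}{137} \approx 0.0072993$)
$14 \left(19 + 16\right) \left(Q + \left(10 - 45\right)\right) = 14 \left(19 + 16\right) \left(\frac{1}{137} + \left(10 - 45\right)\right) = 14 \cdot 35 \left(\frac{1}{137} + \left(10 - 45\right)\right) = 490 \left(\frac{1}{137} - 35\right) = 490 \left(- \frac{4794}{137}\right) = - \frac{2349060}{137}$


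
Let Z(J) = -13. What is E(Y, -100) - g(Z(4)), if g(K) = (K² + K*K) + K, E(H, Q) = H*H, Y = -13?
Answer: -156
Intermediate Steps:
E(H, Q) = H²
g(K) = K + 2*K² (g(K) = (K² + K²) + K = 2*K² + K = K + 2*K²)
E(Y, -100) - g(Z(4)) = (-13)² - (-13)*(1 + 2*(-13)) = 169 - (-13)*(1 - 26) = 169 - (-13)*(-25) = 169 - 1*325 = 169 - 325 = -156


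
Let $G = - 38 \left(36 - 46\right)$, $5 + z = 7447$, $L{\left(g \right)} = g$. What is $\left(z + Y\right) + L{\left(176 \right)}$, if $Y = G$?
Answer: $7998$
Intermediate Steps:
$z = 7442$ ($z = -5 + 7447 = 7442$)
$G = 380$ ($G = \left(-38\right) \left(-10\right) = 380$)
$Y = 380$
$\left(z + Y\right) + L{\left(176 \right)} = \left(7442 + 380\right) + 176 = 7822 + 176 = 7998$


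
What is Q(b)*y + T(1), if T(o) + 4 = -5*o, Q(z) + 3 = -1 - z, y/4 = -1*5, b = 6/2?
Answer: 131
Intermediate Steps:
b = 3 (b = 6*(1/2) = 3)
y = -20 (y = 4*(-1*5) = 4*(-5) = -20)
Q(z) = -4 - z (Q(z) = -3 + (-1 - z) = -4 - z)
T(o) = -4 - 5*o
Q(b)*y + T(1) = (-4 - 1*3)*(-20) + (-4 - 5*1) = (-4 - 3)*(-20) + (-4 - 5) = -7*(-20) - 9 = 140 - 9 = 131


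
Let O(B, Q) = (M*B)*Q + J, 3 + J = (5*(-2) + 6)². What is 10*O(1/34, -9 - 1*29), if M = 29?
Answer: -3300/17 ≈ -194.12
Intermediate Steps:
J = 13 (J = -3 + (5*(-2) + 6)² = -3 + (-10 + 6)² = -3 + (-4)² = -3 + 16 = 13)
O(B, Q) = 13 + 29*B*Q (O(B, Q) = (29*B)*Q + 13 = 29*B*Q + 13 = 13 + 29*B*Q)
10*O(1/34, -9 - 1*29) = 10*(13 + 29*(-9 - 1*29)/34) = 10*(13 + 29*(1/34)*(-9 - 29)) = 10*(13 + 29*(1/34)*(-38)) = 10*(13 - 551/17) = 10*(-330/17) = -3300/17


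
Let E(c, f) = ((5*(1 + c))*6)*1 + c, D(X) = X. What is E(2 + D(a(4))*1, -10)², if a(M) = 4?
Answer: 46656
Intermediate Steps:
E(c, f) = 30 + 31*c (E(c, f) = ((5 + 5*c)*6)*1 + c = (30 + 30*c)*1 + c = (30 + 30*c) + c = 30 + 31*c)
E(2 + D(a(4))*1, -10)² = (30 + 31*(2 + 4*1))² = (30 + 31*(2 + 4))² = (30 + 31*6)² = (30 + 186)² = 216² = 46656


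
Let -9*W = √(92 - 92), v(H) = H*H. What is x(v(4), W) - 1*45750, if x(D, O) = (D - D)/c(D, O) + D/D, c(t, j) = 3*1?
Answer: -45749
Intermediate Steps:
v(H) = H²
c(t, j) = 3
W = 0 (W = -√(92 - 92)/9 = -√0/9 = -⅑*0 = 0)
x(D, O) = 1 (x(D, O) = (D - D)/3 + D/D = 0*(⅓) + 1 = 0 + 1 = 1)
x(v(4), W) - 1*45750 = 1 - 1*45750 = 1 - 45750 = -45749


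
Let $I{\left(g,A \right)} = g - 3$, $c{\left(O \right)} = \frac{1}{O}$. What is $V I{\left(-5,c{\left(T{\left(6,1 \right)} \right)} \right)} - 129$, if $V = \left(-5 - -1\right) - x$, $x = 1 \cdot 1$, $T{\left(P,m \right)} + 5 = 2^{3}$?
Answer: $-89$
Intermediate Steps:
$T{\left(P,m \right)} = 3$ ($T{\left(P,m \right)} = -5 + 2^{3} = -5 + 8 = 3$)
$x = 1$
$I{\left(g,A \right)} = -3 + g$ ($I{\left(g,A \right)} = g - 3 = -3 + g$)
$V = -5$ ($V = \left(-5 - -1\right) - 1 = \left(-5 + 1\right) - 1 = -4 - 1 = -5$)
$V I{\left(-5,c{\left(T{\left(6,1 \right)} \right)} \right)} - 129 = - 5 \left(-3 - 5\right) - 129 = \left(-5\right) \left(-8\right) - 129 = 40 - 129 = -89$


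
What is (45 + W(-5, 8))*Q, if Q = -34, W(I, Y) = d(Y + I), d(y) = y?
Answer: -1632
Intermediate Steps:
W(I, Y) = I + Y (W(I, Y) = Y + I = I + Y)
(45 + W(-5, 8))*Q = (45 + (-5 + 8))*(-34) = (45 + 3)*(-34) = 48*(-34) = -1632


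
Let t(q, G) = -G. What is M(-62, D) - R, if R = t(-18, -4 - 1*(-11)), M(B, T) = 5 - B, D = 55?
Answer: 74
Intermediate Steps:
R = -7 (R = -(-4 - 1*(-11)) = -(-4 + 11) = -1*7 = -7)
M(-62, D) - R = (5 - 1*(-62)) - 1*(-7) = (5 + 62) + 7 = 67 + 7 = 74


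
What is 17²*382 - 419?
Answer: 109979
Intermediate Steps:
17²*382 - 419 = 289*382 - 419 = 110398 - 419 = 109979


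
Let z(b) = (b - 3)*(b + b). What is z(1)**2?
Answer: 16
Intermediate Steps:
z(b) = 2*b*(-3 + b) (z(b) = (-3 + b)*(2*b) = 2*b*(-3 + b))
z(1)**2 = (2*1*(-3 + 1))**2 = (2*1*(-2))**2 = (-4)**2 = 16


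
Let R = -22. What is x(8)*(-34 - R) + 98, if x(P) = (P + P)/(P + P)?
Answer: 86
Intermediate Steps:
x(P) = 1 (x(P) = (2*P)/((2*P)) = (2*P)*(1/(2*P)) = 1)
x(8)*(-34 - R) + 98 = 1*(-34 - 1*(-22)) + 98 = 1*(-34 + 22) + 98 = 1*(-12) + 98 = -12 + 98 = 86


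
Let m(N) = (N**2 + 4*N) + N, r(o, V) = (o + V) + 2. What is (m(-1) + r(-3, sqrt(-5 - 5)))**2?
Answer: (5 - I*sqrt(10))**2 ≈ 15.0 - 31.623*I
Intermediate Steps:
r(o, V) = 2 + V + o (r(o, V) = (V + o) + 2 = 2 + V + o)
m(N) = N**2 + 5*N
(m(-1) + r(-3, sqrt(-5 - 5)))**2 = (-(5 - 1) + (2 + sqrt(-5 - 5) - 3))**2 = (-1*4 + (2 + sqrt(-10) - 3))**2 = (-4 + (2 + I*sqrt(10) - 3))**2 = (-4 + (-1 + I*sqrt(10)))**2 = (-5 + I*sqrt(10))**2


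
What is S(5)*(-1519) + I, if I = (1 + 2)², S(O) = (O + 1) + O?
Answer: -16700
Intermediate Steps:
S(O) = 1 + 2*O (S(O) = (1 + O) + O = 1 + 2*O)
I = 9 (I = 3² = 9)
S(5)*(-1519) + I = (1 + 2*5)*(-1519) + 9 = (1 + 10)*(-1519) + 9 = 11*(-1519) + 9 = -16709 + 9 = -16700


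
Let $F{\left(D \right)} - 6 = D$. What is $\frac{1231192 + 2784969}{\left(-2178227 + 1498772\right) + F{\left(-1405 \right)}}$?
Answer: $- \frac{4016161}{680854} \approx -5.8987$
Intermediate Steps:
$F{\left(D \right)} = 6 + D$
$\frac{1231192 + 2784969}{\left(-2178227 + 1498772\right) + F{\left(-1405 \right)}} = \frac{1231192 + 2784969}{\left(-2178227 + 1498772\right) + \left(6 - 1405\right)} = \frac{4016161}{-679455 - 1399} = \frac{4016161}{-680854} = 4016161 \left(- \frac{1}{680854}\right) = - \frac{4016161}{680854}$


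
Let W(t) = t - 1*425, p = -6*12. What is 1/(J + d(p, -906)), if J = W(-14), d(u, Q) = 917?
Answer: 1/478 ≈ 0.0020920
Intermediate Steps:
p = -72
W(t) = -425 + t (W(t) = t - 425 = -425 + t)
J = -439 (J = -425 - 14 = -439)
1/(J + d(p, -906)) = 1/(-439 + 917) = 1/478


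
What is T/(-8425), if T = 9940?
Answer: -1988/1685 ≈ -1.1798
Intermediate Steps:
T/(-8425) = 9940/(-8425) = 9940*(-1/8425) = -1988/1685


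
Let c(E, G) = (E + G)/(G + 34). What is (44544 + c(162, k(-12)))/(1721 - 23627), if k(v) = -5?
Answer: -1291933/635274 ≈ -2.0337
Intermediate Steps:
c(E, G) = (E + G)/(34 + G)
(44544 + c(162, k(-12)))/(1721 - 23627) = (44544 + (162 - 5)/(34 - 5))/(1721 - 23627) = (44544 + 157/29)/(-21906) = (44544 + (1/29)*157)*(-1/21906) = (44544 + 157/29)*(-1/21906) = (1291933/29)*(-1/21906) = -1291933/635274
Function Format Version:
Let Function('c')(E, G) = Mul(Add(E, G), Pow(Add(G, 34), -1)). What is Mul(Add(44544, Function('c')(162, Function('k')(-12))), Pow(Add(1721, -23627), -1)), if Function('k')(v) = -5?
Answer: Rational(-1291933, 635274) ≈ -2.0337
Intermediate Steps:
Function('c')(E, G) = Mul(Pow(Add(34, G), -1), Add(E, G)) (Function('c')(E, G) = Mul(Add(E, G), Pow(Add(34, G), -1)) = Mul(Pow(Add(34, G), -1), Add(E, G)))
Mul(Add(44544, Function('c')(162, Function('k')(-12))), Pow(Add(1721, -23627), -1)) = Mul(Add(44544, Mul(Pow(Add(34, -5), -1), Add(162, -5))), Pow(Add(1721, -23627), -1)) = Mul(Add(44544, Mul(Pow(29, -1), 157)), Pow(-21906, -1)) = Mul(Add(44544, Mul(Rational(1, 29), 157)), Rational(-1, 21906)) = Mul(Add(44544, Rational(157, 29)), Rational(-1, 21906)) = Mul(Rational(1291933, 29), Rational(-1, 21906)) = Rational(-1291933, 635274)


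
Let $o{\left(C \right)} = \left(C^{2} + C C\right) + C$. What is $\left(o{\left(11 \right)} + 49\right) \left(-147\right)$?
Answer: $-44394$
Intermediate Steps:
$o{\left(C \right)} = C + 2 C^{2}$ ($o{\left(C \right)} = \left(C^{2} + C^{2}\right) + C = 2 C^{2} + C = C + 2 C^{2}$)
$\left(o{\left(11 \right)} + 49\right) \left(-147\right) = \left(11 \left(1 + 2 \cdot 11\right) + 49\right) \left(-147\right) = \left(11 \left(1 + 22\right) + 49\right) \left(-147\right) = \left(11 \cdot 23 + 49\right) \left(-147\right) = \left(253 + 49\right) \left(-147\right) = 302 \left(-147\right) = -44394$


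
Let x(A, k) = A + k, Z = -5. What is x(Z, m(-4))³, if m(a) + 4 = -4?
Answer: -2197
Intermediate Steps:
m(a) = -8 (m(a) = -4 - 4 = -8)
x(Z, m(-4))³ = (-5 - 8)³ = (-13)³ = -2197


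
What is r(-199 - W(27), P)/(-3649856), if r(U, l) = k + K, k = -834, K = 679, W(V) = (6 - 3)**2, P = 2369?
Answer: 155/3649856 ≈ 4.2467e-5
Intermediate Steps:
W(V) = 9 (W(V) = 3**2 = 9)
r(U, l) = -155 (r(U, l) = -834 + 679 = -155)
r(-199 - W(27), P)/(-3649856) = -155/(-3649856) = -155*(-1/3649856) = 155/3649856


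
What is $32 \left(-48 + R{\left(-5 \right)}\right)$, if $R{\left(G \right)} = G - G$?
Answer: $-1536$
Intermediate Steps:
$R{\left(G \right)} = 0$
$32 \left(-48 + R{\left(-5 \right)}\right) = 32 \left(-48 + 0\right) = 32 \left(-48\right) = -1536$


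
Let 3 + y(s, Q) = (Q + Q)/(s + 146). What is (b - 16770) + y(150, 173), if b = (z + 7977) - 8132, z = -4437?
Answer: -3161847/148 ≈ -21364.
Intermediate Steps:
y(s, Q) = -3 + 2*Q/(146 + s) (y(s, Q) = -3 + (Q + Q)/(s + 146) = -3 + (2*Q)/(146 + s) = -3 + 2*Q/(146 + s))
b = -4592 (b = (-4437 + 7977) - 8132 = 3540 - 8132 = -4592)
(b - 16770) + y(150, 173) = (-4592 - 16770) + (-438 - 3*150 + 2*173)/(146 + 150) = -21362 + (-438 - 450 + 346)/296 = -21362 + (1/296)*(-542) = -21362 - 271/148 = -3161847/148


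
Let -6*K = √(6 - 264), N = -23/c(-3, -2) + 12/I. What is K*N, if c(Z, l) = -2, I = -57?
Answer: -143*I*√258/76 ≈ -30.223*I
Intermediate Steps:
N = 429/38 (N = -23/(-2) + 12/(-57) = -23*(-½) + 12*(-1/57) = 23/2 - 4/19 = 429/38 ≈ 11.289)
K = -I*√258/6 (K = -√(6 - 264)/6 = -I*√258/6 ≈ -2.6771*I)
K*N = -I*√258/6*(429/38) = -143*I*√258/76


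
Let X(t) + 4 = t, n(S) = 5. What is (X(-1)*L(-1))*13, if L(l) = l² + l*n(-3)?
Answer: 260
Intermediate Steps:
L(l) = l² + 5*l (L(l) = l² + l*5 = l² + 5*l)
X(t) = -4 + t
(X(-1)*L(-1))*13 = ((-4 - 1)*(-(5 - 1)))*13 = -(-5)*4*13 = -5*(-4)*13 = 20*13 = 260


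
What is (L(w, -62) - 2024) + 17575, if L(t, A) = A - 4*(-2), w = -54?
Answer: 15497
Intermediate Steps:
L(t, A) = 8 + A (L(t, A) = A + 8 = 8 + A)
(L(w, -62) - 2024) + 17575 = ((8 - 62) - 2024) + 17575 = (-54 - 2024) + 17575 = -2078 + 17575 = 15497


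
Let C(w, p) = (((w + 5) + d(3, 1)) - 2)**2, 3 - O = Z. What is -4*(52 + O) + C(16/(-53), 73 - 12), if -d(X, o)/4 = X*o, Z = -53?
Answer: -970439/2809 ≈ -345.48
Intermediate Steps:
O = 56 (O = 3 - 1*(-53) = 3 + 53 = 56)
d(X, o) = -4*X*o
C(w, p) = (-9 + w)**2 (C(w, p) = (((w + 5) - 4*3*1) - 2)**2 = (((5 + w) - 12) - 2)**2 = ((-7 + w) - 2)**2 = (-9 + w)**2)
-4*(52 + O) + C(16/(-53), 73 - 12) = -4*(52 + 56) + (-9 + 16/(-53))**2 = -4*108 + (-9 + 16*(-1/53))**2 = -432 + (-9 - 16/53)**2 = -432 + (-493/53)**2 = -432 + 243049/2809 = -970439/2809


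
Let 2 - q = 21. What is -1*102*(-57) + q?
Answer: 5795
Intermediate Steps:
q = -19 (q = 2 - 1*21 = 2 - 21 = -19)
-1*102*(-57) + q = -1*102*(-57) - 19 = -102*(-57) - 19 = 5814 - 19 = 5795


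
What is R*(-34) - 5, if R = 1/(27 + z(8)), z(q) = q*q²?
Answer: -2729/539 ≈ -5.0631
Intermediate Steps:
z(q) = q³
R = 1/539 (R = 1/(27 + 8³) = 1/(27 + 512) = 1/539 ≈ 0.0018553)
R*(-34) - 5 = (1/539)*(-34) - 5 = -34/539 - 5 = -2729/539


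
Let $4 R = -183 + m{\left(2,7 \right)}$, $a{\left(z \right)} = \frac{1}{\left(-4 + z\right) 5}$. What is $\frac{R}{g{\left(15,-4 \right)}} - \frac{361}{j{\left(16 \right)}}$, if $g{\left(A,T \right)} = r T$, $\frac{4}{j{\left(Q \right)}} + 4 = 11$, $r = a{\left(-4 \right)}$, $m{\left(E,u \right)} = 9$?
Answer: $- \frac{4267}{4} \approx -1066.8$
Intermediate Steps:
$a{\left(z \right)} = \frac{1}{-20 + 5 z}$
$r = - \frac{1}{40}$ ($r = \frac{1}{5 \left(-4 - 4\right)} = \frac{1}{5 \left(-8\right)} = \frac{1}{5} \left(- \frac{1}{8}\right) = - \frac{1}{40} \approx -0.025$)
$j{\left(Q \right)} = \frac{4}{7}$ ($j{\left(Q \right)} = \frac{4}{-4 + 11} = \frac{4}{7}$)
$g{\left(A,T \right)} = - \frac{T}{40}$
$R = - \frac{87}{2}$ ($R = \frac{-183 + 9}{4} = \frac{1}{4} \left(-174\right) = - \frac{87}{2} \approx -43.5$)
$\frac{R}{g{\left(15,-4 \right)}} - \frac{361}{j{\left(16 \right)}} = - \frac{87}{2 \left(\left(- \frac{1}{40}\right) \left(-4\right)\right)} - \frac{361}{\frac{4}{7}} = - \frac{87 \frac{1}{\frac{1}{10}}}{2} - \frac{2527}{4} = \left(- \frac{87}{2}\right) 10 - \frac{2527}{4} = -435 - \frac{2527}{4} = - \frac{4267}{4}$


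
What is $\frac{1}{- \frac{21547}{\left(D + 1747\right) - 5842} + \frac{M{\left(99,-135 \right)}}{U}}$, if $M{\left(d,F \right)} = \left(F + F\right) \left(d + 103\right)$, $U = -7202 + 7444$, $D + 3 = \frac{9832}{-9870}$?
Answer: $- \frac{2447654066}{538765981575} \approx -0.0045431$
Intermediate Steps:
$D = - \frac{19721}{4935}$ ($D = -3 + \frac{9832}{-9870} = -3 + 9832 \left(- \frac{1}{9870}\right) = -3 - \frac{4916}{4935} = - \frac{19721}{4935} \approx -3.9962$)
$U = 242$
$M{\left(d,F \right)} = 2 F \left(103 + d\right)$
$\frac{1}{- \frac{21547}{\left(D + 1747\right) - 5842} + \frac{M{\left(99,-135 \right)}}{U}} = \frac{1}{- \frac{21547}{\left(- \frac{19721}{4935} + 1747\right) - 5842} + \frac{2 \left(-135\right) \left(103 + 99\right)}{242}} = \frac{1}{- \frac{21547}{\frac{8601724}{4935} - 5842} + 2 \left(-135\right) 202 \cdot \frac{1}{242}} = \frac{1}{- \frac{21547}{- \frac{20228546}{4935}} - \frac{27270}{121}} = \frac{1}{\left(-21547\right) \left(- \frac{4935}{20228546}\right) - \frac{27270}{121}} = \frac{1}{\frac{106334445}{20228546} - \frac{27270}{121}} = \frac{1}{- \frac{538765981575}{2447654066}} = - \frac{2447654066}{538765981575}$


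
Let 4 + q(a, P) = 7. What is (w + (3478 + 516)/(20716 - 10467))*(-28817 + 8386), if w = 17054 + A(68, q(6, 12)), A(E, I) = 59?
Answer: -3583497921461/10249 ≈ -3.4964e+8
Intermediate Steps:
q(a, P) = 3 (q(a, P) = -4 + 7 = 3)
w = 17113 (w = 17054 + 59 = 17113)
(w + (3478 + 516)/(20716 - 10467))*(-28817 + 8386) = (17113 + (3478 + 516)/(20716 - 10467))*(-28817 + 8386) = (17113 + 3994/10249)*(-20431) = (175395131/10249)*(-20431) = -3583497921461/10249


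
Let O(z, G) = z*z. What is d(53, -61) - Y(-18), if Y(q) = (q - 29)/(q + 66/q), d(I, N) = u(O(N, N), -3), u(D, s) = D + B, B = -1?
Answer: 241659/65 ≈ 3717.8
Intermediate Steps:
O(z, G) = z²
u(D, s) = -1 + D (u(D, s) = D - 1 = -1 + D)
d(I, N) = -1 + N²
Y(q) = (-29 + q)/(q + 66/q)
d(53, -61) - Y(-18) = (-1 + (-61)²) - (-18)*(-29 - 18)/(66 + (-18)²) = (-1 + 3721) - (-18)*(-47)/(66 + 324) = 3720 - (-18)*(-47)/390 = 3720 - 1*141/65 = 3720 - 141/65 = 241659/65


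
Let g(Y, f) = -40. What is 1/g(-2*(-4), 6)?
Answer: -1/40 ≈ -0.025000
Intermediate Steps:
1/g(-2*(-4), 6) = 1/(-40) = -1/40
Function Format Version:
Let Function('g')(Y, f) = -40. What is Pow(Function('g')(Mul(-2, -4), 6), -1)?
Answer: Rational(-1, 40) ≈ -0.025000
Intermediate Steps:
Pow(Function('g')(Mul(-2, -4), 6), -1) = Pow(-40, -1) = Rational(-1, 40)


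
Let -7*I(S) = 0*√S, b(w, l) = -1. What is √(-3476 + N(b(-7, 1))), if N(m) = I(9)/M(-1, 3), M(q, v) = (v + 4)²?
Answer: 2*I*√869 ≈ 58.958*I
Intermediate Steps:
M(q, v) = (4 + v)²
I(S) = 0 (I(S) = -0*√S = -⅐*0 = 0)
N(m) = 0 (N(m) = 0/((4 + 3)²) = 0/(7²) = 0/49 = 0*(1/49) = 0)
√(-3476 + N(b(-7, 1))) = √(-3476 + 0) = √(-3476) = 2*I*√869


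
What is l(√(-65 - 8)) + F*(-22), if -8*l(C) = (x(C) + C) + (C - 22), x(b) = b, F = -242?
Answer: 21307/4 - 3*I*√73/8 ≈ 5326.8 - 3.204*I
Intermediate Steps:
l(C) = 11/4 - 3*C/8 (l(C) = -((C + C) + (C - 22))/8 = -(2*C + (-22 + C))/8 = -(-22 + 3*C)/8 = 11/4 - 3*C/8)
l(√(-65 - 8)) + F*(-22) = (11/4 - 3*√(-65 - 8)/8) - 242*(-22) = (11/4 - 3*I*√73/8) + 5324 = 21307/4 - 3*I*√73/8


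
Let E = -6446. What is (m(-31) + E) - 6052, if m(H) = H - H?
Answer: -12498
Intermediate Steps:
m(H) = 0
(m(-31) + E) - 6052 = (0 - 6446) - 6052 = -6446 - 6052 = -12498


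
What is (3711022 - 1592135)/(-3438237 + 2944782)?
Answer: -2118887/493455 ≈ -4.2940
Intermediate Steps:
(3711022 - 1592135)/(-3438237 + 2944782) = 2118887/(-493455) = 2118887*(-1/493455) = -2118887/493455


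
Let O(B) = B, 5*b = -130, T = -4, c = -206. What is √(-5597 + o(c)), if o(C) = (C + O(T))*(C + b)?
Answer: √43123 ≈ 207.66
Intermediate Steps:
b = -26 (b = (⅕)*(-130) = -26)
o(C) = (-26 + C)*(-4 + C) (o(C) = (C - 4)*(C - 26) = (-4 + C)*(-26 + C) = (-26 + C)*(-4 + C))
√(-5597 + o(c)) = √(-5597 + (104 + (-206)² - 30*(-206))) = √(-5597 + (104 + 42436 + 6180)) = √(-5597 + 48720) = √43123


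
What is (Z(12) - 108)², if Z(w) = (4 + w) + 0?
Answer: 8464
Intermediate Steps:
Z(w) = 4 + w
(Z(12) - 108)² = ((4 + 12) - 108)² = (16 - 108)² = (-92)² = 8464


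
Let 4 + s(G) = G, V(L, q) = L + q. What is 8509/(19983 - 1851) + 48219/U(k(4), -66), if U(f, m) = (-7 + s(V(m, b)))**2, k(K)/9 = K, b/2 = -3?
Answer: 932925409/124911348 ≈ 7.4687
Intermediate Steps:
b = -6 (b = 2*(-3) = -6)
k(K) = 9*K
s(G) = -4 + G
U(f, m) = (-17 + m)**2 (U(f, m) = (-7 + (-4 + (m - 6)))**2 = (-7 + (-4 + (-6 + m)))**2 = (-7 + (-10 + m))**2 = (-17 + m)**2)
8509/(19983 - 1851) + 48219/U(k(4), -66) = 8509/(19983 - 1851) + 48219/((-17 - 66)**2) = 8509/18132 + 48219/((-83)**2) = 8509*(1/18132) + 48219/6889 = 8509/18132 + 48219*(1/6889) = 8509/18132 + 48219/6889 = 932925409/124911348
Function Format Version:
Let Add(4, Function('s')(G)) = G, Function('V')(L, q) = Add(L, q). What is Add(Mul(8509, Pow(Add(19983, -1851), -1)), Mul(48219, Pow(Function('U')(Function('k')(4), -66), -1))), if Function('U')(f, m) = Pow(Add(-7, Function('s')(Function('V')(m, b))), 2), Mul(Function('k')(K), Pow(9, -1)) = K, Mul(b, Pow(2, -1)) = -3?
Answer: Rational(932925409, 124911348) ≈ 7.4687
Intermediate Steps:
b = -6 (b = Mul(2, -3) = -6)
Function('k')(K) = Mul(9, K)
Function('s')(G) = Add(-4, G)
Function('U')(f, m) = Pow(Add(-17, m), 2) (Function('U')(f, m) = Pow(Add(-7, Add(-4, Add(m, -6))), 2) = Pow(Add(-7, Add(-4, Add(-6, m))), 2) = Pow(Add(-7, Add(-10, m)), 2) = Pow(Add(-17, m), 2))
Add(Mul(8509, Pow(Add(19983, -1851), -1)), Mul(48219, Pow(Function('U')(Function('k')(4), -66), -1))) = Add(Mul(8509, Pow(Add(19983, -1851), -1)), Mul(48219, Pow(Pow(Add(-17, -66), 2), -1))) = Add(Mul(8509, Pow(18132, -1)), Mul(48219, Pow(Pow(-83, 2), -1))) = Add(Mul(8509, Rational(1, 18132)), Mul(48219, Pow(6889, -1))) = Add(Rational(8509, 18132), Mul(48219, Rational(1, 6889))) = Add(Rational(8509, 18132), Rational(48219, 6889)) = Rational(932925409, 124911348)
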